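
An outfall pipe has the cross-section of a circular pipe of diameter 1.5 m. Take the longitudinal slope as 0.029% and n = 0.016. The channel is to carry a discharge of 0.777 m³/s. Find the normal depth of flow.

y_n = 1.01 m

Manning's equation rearranged: A R^(2/3) = nQ / (1·√S) = 0.016 × 0.777 / (√0.00029) = 0.73.
At y = 1.25 m: A R^(2/3) = 0.9322 — over.
At y = 1.01 m: A R^(2/3) = 0.7303 — close enough.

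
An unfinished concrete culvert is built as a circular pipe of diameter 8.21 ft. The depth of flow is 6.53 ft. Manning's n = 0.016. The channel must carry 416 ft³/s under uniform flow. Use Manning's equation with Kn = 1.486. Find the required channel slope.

For a circular section of diameter D = 8.21 ft at depth y = 6.53 ft, the central angle is θ = 2 arccos(1 − 2y/D) = 4.406 rad. Then A = (D²/8)(θ − sin θ) = 45.15 ft² and P = Dθ/2 = 18.08 ft.
Hydraulic radius R = A/P = 45.15/18.08 = 2.497 ft.
From Manning's equation, S = [nQ / (1.486 A R^(2/3))]² = [0.016 × 416 / (1.486 × 45.15 × 2.497^(2/3))]² = 0.00291.

S = 0.00291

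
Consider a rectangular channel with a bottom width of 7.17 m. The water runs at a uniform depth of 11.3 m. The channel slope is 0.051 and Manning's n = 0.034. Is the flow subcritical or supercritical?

Flow area A = b·y = 7.17 × 11.3 = 81.02 m². Wetted perimeter P = b + 2y = 7.17 + 2×11.3 = 29.77 m.
Hydraulic radius R = A/P = 81.02/29.77 = 2.722 m.
V = (1/n) R^(2/3) √S = (1/0.034) × 2.722^(2/3) × √0.051 = 12.95 m/s. Hydraulic depth D_h = A/T = 81.02/7.17 = 11.3 m.
Froude number Fr = V/√(g·D_h) = 12.95/√(9.81×11.3) = 1.23, which is greater than 1, so the flow is supercritical.

supercritical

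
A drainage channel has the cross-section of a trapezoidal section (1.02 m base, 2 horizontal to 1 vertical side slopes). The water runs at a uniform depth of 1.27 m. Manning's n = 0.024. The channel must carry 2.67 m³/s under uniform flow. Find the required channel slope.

S = 0.000339

With bottom width b = 1.02 m and side slope z = 2: A = (b + zy)y = (1.02 + 2×1.27)×1.27 = 4.521 m²; P = b + 2y√(1+z²) = 1.02 + 2×1.27×2.236 = 6.7 m.
Hydraulic radius R = A/P = 4.521/6.7 = 0.6748 m.
From Manning's equation, S = [nQ / (1 A R^(2/3))]² = [0.024 × 2.67 / (1 × 4.521 × 0.6748^(2/3))]² = 0.000339.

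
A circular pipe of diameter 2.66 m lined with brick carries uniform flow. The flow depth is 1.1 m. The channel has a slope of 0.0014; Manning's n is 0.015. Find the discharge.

For a circular section of diameter D = 2.66 m at depth y = 1.1 m, the central angle is θ = 2 arccos(1 − 2y/D) = 2.794 rad. Then A = (D²/8)(θ − sin θ) = 2.17 m² and P = Dθ/2 = 3.716 m.
Hydraulic radius R = A/P = 2.17/3.716 = 0.5839 m.
Manning's equation: Q = (1/n) A R^(2/3) S^(1/2) = (1/0.015) × 2.17 × 0.5839^(2/3) × 0.0014^(1/2) = 3.78 m³/s.

Q = 3.78 m³/s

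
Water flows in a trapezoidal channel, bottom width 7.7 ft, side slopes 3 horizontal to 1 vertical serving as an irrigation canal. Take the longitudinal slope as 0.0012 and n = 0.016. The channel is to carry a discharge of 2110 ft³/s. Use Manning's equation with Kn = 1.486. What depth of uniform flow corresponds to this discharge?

y_n = 7.9 ft

Manning's equation rearranged: A R^(2/3) = nQ / (1.486·√S) = 0.016 × 2110 / (1.486 × √0.0012) = 655.8.
Trying y = 5.6 ft: A R^(2/3) = 296.8 — short.
Trying y = 8.94 ft: A R^(2/3) = 878.6 — over.
Trying y = 7.9 ft: A R^(2/3) = 656.1 — matches.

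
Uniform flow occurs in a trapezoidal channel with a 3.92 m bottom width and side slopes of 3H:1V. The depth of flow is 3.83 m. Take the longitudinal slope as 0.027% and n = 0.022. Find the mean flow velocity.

V = 1.22 m/s

With bottom width b = 3.92 m and side slope z = 3: A = (b + zy)y = (3.92 + 3×3.83)×3.83 = 59.02 m²; P = b + 2y√(1+z²) = 3.92 + 2×3.83×3.162 = 28.14 m.
Hydraulic radius R = A/P = 59.02/28.14 = 2.097 m.
From Manning's equation, V = (1/n) R^(2/3) S^(1/2) = (1/0.022) × 2.097^(2/3) × 0.00027^(1/2) = 1.22 m/s.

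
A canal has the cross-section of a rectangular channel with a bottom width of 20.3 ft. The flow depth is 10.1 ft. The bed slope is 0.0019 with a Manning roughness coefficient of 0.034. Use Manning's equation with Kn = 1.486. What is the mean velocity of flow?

Flow area A = b·y = 20.3 × 10.1 = 205 ft². Wetted perimeter P = b + 2y = 20.3 + 2×10.1 = 40.5 ft.
Hydraulic radius R = A/P = 205/40.5 = 5.062 ft.
From Manning's equation, V = (1.486/n) R^(2/3) S^(1/2) = (1.486/0.034) × 5.062^(2/3) × 0.0019^(1/2) = 5.62 ft/s.

V = 5.62 ft/s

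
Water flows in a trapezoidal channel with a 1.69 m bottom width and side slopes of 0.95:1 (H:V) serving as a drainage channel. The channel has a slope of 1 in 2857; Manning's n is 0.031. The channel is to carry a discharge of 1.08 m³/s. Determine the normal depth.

Manning's equation rearranged: A R^(2/3) = nQ / (1·√S) = 0.031 × 1.08 / (√0.00035) = 1.79.
Try y = 1.18 m: A R^(2/3) = 2.542 — over.
Try y = 0.978 m: A R^(2/3) = 1.789 — ≈ 1.79.

y_n = 0.978 m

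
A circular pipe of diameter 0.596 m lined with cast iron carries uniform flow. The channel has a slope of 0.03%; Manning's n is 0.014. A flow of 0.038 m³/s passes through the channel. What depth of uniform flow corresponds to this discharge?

y_n = 0.259 m

Manning's equation rearranged: A R^(2/3) = nQ / (1·√S) = 0.014 × 0.038 / (√0.0003) = 0.03072.
Try y = 0.224 m: A R^(2/3) = 0.02356 — too small.
Try y = 0.311 m: A R^(2/3) = 0.04212 — too large.
Try y = 0.259 m: A R^(2/3) = 0.0307 — matches.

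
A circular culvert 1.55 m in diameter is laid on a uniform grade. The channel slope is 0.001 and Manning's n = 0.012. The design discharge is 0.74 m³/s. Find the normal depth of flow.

Manning's equation rearranged: A R^(2/3) = nQ / (1·√S) = 0.012 × 0.74 / (√0.001) = 0.2808.
Trying y = 0.685 m: A R^(2/3) = 0.4046 — over.
Trying y = 0.494 m: A R^(2/3) = 0.2207 — short.
Trying y = 0.561 m: A R^(2/3) = 0.2809 — close enough.

y_n = 0.561 m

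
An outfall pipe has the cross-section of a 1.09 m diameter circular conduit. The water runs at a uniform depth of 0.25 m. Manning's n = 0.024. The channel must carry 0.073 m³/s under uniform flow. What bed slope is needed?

For a circular section of diameter D = 1.09 m at depth y = 0.25 m, the central angle is θ = 2 arccos(1 − 2y/D) = 1.998 rad. Then A = (D²/8)(θ − sin θ) = 0.1615 m² and P = Dθ/2 = 1.089 m.
Hydraulic radius R = A/P = 0.1615/1.089 = 0.1483 m.
From Manning's equation, S = [nQ / (1 A R^(2/3))]² = [0.024 × 0.073 / (1 × 0.1615 × 0.1483^(2/3))]² = 0.0015.

S = 0.0015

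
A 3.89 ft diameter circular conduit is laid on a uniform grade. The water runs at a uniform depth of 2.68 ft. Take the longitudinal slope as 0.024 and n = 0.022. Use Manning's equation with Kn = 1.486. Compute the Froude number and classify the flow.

For a circular section of diameter D = 3.89 ft at depth y = 2.68 ft, the central angle is θ = 2 arccos(1 − 2y/D) = 3.917 rad. Then A = (D²/8)(θ − sin θ) = 8.732 ft² and P = Dθ/2 = 7.618 ft.
Hydraulic radius R = A/P = 8.732/7.618 = 1.146 ft.
V = (1.486/n) R^(2/3) √S = (1.486/0.022) × 1.146^(2/3) × √0.024 = 11.46 ft/s. Hydraulic depth D_h = A/T = 8.732/3.602 = 2.424 ft.
Froude number Fr = V/√(g·D_h) = 11.46/√(32.2×2.424) = 1.3, which is greater than 1, so the flow is supercritical.

supercritical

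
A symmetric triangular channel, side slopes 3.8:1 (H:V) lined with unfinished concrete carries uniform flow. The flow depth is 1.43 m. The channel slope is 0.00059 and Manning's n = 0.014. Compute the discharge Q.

Q = 10.5 m³/s

For a triangular section with side slope z = 3.8: A = zy² = 3.8×1.43² = 7.771 m²; P = 2y√(1+z²) = 2×1.43×3.929 = 11.24 m.
Hydraulic radius R = A/P = 7.771/11.24 = 0.6915 m.
Manning's equation: Q = (1/n) A R^(2/3) S^(1/2) = (1/0.014) × 7.771 × 0.6915^(2/3) × 0.00059^(1/2) = 10.5 m³/s.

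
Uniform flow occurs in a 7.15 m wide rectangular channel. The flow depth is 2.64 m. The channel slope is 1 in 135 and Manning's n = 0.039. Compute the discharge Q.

Q = 55 m³/s

Flow area A = b·y = 7.15 × 2.64 = 18.88 m². Wetted perimeter P = b + 2y = 7.15 + 2×2.64 = 12.43 m.
Hydraulic radius R = A/P = 18.88/12.43 = 1.519 m.
Manning's equation: Q = (1/n) A R^(2/3) S^(1/2) = (1/0.039) × 18.88 × 1.519^(2/3) × 0.007407^(1/2) = 55 m³/s.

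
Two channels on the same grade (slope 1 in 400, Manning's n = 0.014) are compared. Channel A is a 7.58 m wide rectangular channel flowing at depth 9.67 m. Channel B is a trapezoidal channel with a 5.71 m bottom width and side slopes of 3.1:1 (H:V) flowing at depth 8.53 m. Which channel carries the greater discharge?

channel B

Channel A: Flow area A = b·y = 7.58 × 9.67 = 73.3 m². Wetted perimeter P = b + 2y = 7.58 + 2×9.67 = 26.92 m. Hydraulic radius R = A/P = 73.3/26.92 = 2.723 m. Q_A = (1/0.014)·73.3·2.723^(2/3)·√0.0025 = 510.4 m³/s.
Channel B: With bottom width b = 5.71 m and side slope z = 3.1: A = (b + zy)y = (5.71 + 3.1×8.53)×8.53 = 274.3 m²; P = b + 2y√(1+z²) = 5.71 + 2×8.53×3.257 = 61.28 m. Hydraulic radius R = A/P = 274.3/61.28 = 4.476 m. Q_B = (1/0.014)·274.3·4.476^(2/3)·√0.0025 = 2660 m³/s.
Q_A = 510.4 m³/s vs Q_B = 2660 m³/s, so channel B carries more.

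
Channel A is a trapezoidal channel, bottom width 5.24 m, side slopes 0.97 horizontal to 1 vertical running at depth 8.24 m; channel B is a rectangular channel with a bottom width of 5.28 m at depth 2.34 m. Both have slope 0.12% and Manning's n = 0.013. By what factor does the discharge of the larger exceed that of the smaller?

18.8

Channel A: With bottom width b = 5.24 m and side slope z = 0.97: A = (b + zy)y = (5.24 + 0.97×8.24)×8.24 = 109 m²; P = b + 2y√(1+z²) = 5.24 + 2×8.24×1.393 = 28.2 m. Hydraulic radius R = A/P = 109/28.2 = 3.867 m. Q_A = (1/0.013)·109·3.867^(2/3)·√0.0012 = 715.8 m³/s.
Channel B: Flow area A = b·y = 5.28 × 2.34 = 12.36 m². Wetted perimeter P = b + 2y = 5.28 + 2×2.34 = 9.96 m. Hydraulic radius R = A/P = 12.36/9.96 = 1.24 m. Q_B = (1/0.013)·12.36·1.24^(2/3)·√0.0012 = 38.01 m³/s.
The larger discharge is 715.8 m³/s and the smaller is 38.01 m³/s; the ratio is 18.8.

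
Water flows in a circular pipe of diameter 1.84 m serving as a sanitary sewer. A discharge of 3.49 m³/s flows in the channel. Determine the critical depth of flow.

y_c = 0.913 m

At critical depth, Q² T / (g A³) = 1, i.e. A³/T = Q²/g = 3.49²/9.81 = 1.242.
Try y = 1.06 m: A³/T = 2.194 — over.
Try y = 0.766 m: A³/T = 0.6336 — short.
Try y = 0.913 m: A³/T = 1.241 — close enough.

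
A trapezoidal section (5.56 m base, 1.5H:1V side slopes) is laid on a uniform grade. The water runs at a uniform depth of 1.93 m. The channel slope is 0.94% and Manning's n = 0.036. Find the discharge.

Q = 52.4 m³/s

With bottom width b = 5.56 m and side slope z = 1.5: A = (b + zy)y = (5.56 + 1.5×1.93)×1.93 = 16.32 m²; P = b + 2y√(1+z²) = 5.56 + 2×1.93×1.803 = 12.52 m.
Hydraulic radius R = A/P = 16.32/12.52 = 1.304 m.
Manning's equation: Q = (1/n) A R^(2/3) S^(1/2) = (1/0.036) × 16.32 × 1.304^(2/3) × 0.0094^(1/2) = 52.4 m³/s.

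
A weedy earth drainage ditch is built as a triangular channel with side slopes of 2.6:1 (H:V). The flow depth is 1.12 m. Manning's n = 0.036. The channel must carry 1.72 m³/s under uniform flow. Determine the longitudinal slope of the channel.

For a triangular section with side slope z = 2.6: A = zy² = 2.6×1.12² = 3.261 m²; P = 2y√(1+z²) = 2×1.12×2.786 = 6.24 m.
Hydraulic radius R = A/P = 3.261/6.24 = 0.5227 m.
From Manning's equation, S = [nQ / (1 A R^(2/3))]² = [0.036 × 1.72 / (1 × 3.261 × 0.5227^(2/3))]² = 0.000856.

S = 0.000856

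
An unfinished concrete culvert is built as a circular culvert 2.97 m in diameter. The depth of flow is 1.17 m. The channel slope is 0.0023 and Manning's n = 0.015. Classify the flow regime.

For a circular section of diameter D = 2.97 m at depth y = 1.17 m, the central angle is θ = 2 arccos(1 − 2y/D) = 2.714 rad. Then A = (D²/8)(θ − sin θ) = 2.535 m² and P = Dθ/2 = 4.03 m.
Hydraulic radius R = A/P = 2.535/4.03 = 0.6291 m.
V = (1/n) R^(2/3) √S = (1/0.015) × 0.6291^(2/3) × √0.0023 = 2.347 m/s. Hydraulic depth D_h = A/T = 2.535/2.902 = 0.8736 m.
Froude number Fr = V/√(g·D_h) = 2.347/√(9.81×0.8736) = 0.802, which is less than 1, so the flow is subcritical.

subcritical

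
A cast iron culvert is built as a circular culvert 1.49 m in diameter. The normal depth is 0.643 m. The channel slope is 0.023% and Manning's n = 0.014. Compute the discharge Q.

Q = 0.378 m³/s

For a circular section of diameter D = 1.49 m at depth y = 0.643 m, the central angle is θ = 2 arccos(1 − 2y/D) = 2.867 rad. Then A = (D²/8)(θ − sin θ) = 0.7203 m² and P = Dθ/2 = 2.136 m.
Hydraulic radius R = A/P = 0.7203/2.136 = 0.3373 m.
Manning's equation: Q = (1/n) A R^(2/3) S^(1/2) = (1/0.014) × 0.7203 × 0.3373^(2/3) × 0.00023^(1/2) = 0.378 m³/s.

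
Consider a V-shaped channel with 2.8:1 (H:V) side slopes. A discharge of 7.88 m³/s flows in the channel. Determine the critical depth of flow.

y_c = 1.1 m

At critical depth, Q² T / (g A³) = 1, i.e. A³/T = Q²/g = 7.88²/9.81 = 6.33.
Trying y = 1.21 m: A³/T = 10.17 — too large.
Trying y = 0.867 m: A³/T = 1.92 — too small.
Trying y = 1.1 m: A³/T = 6.313 — ≈ 6.33.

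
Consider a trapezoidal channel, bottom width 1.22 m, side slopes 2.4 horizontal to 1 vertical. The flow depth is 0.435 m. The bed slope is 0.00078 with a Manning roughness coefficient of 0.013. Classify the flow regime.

subcritical

With bottom width b = 1.22 m and side slope z = 2.4: A = (b + zy)y = (1.22 + 2.4×0.435)×0.435 = 0.9848 m²; P = b + 2y√(1+z²) = 1.22 + 2×0.435×2.6 = 3.482 m.
Hydraulic radius R = A/P = 0.9848/3.482 = 0.2828 m.
V = (1/n) R^(2/3) √S = (1/0.013) × 0.2828^(2/3) × √0.00078 = 0.9257 m/s. Hydraulic depth D_h = A/T = 0.9848/3.308 = 0.2977 m.
Froude number Fr = V/√(g·D_h) = 0.9257/√(9.81×0.2977) = 0.542, which is less than 1, so the flow is subcritical.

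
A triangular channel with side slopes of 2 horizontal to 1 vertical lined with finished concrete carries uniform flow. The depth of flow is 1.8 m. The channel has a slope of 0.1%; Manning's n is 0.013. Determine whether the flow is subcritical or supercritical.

For a triangular section with side slope z = 2: A = zy² = 2×1.8² = 6.48 m²; P = 2y√(1+z²) = 2×1.8×2.236 = 8.05 m.
Hydraulic radius R = A/P = 6.48/8.05 = 0.805 m.
V = (1/n) R^(2/3) √S = (1/0.013) × 0.805^(2/3) × √0.001 = 2.105 m/s. Hydraulic depth D_h = A/T = 6.48/7.2 = 0.9 m.
Froude number Fr = V/√(g·D_h) = 2.105/√(9.81×0.9) = 0.708, which is less than 1, so the flow is subcritical.

subcritical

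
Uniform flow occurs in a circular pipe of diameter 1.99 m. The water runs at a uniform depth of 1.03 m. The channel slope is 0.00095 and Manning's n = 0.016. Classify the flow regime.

subcritical

For a circular section of diameter D = 1.99 m at depth y = 1.03 m, the central angle is θ = 2 arccos(1 − 2y/D) = 3.212 rad. Then A = (D²/8)(θ − sin θ) = 1.625 m² and P = Dθ/2 = 3.196 m.
Hydraulic radius R = A/P = 1.625/3.196 = 0.5084 m.
V = (1/n) R^(2/3) √S = (1/0.016) × 0.5084^(2/3) × √0.00095 = 1.227 m/s. Hydraulic depth D_h = A/T = 1.625/1.989 = 0.817 m.
Froude number Fr = V/√(g·D_h) = 1.227/√(9.81×0.817) = 0.433, which is less than 1, so the flow is subcritical.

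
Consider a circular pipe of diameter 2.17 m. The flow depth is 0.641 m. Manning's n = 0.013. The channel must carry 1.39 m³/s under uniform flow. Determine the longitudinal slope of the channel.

For a circular section of diameter D = 2.17 m at depth y = 0.641 m, the central angle is θ = 2 arccos(1 − 2y/D) = 2.298 rad. Then A = (D²/8)(θ − sin θ) = 0.9133 m² and P = Dθ/2 = 2.494 m.
Hydraulic radius R = A/P = 0.9133/2.494 = 0.3662 m.
From Manning's equation, S = [nQ / (1 A R^(2/3))]² = [0.013 × 1.39 / (1 × 0.9133 × 0.3662^(2/3))]² = 0.00149.

S = 0.00149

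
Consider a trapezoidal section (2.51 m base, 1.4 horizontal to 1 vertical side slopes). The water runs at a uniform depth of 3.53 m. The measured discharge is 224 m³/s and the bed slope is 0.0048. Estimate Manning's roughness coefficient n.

With bottom width b = 2.51 m and side slope z = 1.4: A = (b + zy)y = (2.51 + 1.4×3.53)×3.53 = 26.31 m²; P = b + 2y√(1+z²) = 2.51 + 2×3.53×1.72 = 14.66 m.
Hydraulic radius R = A/P = 26.31/14.66 = 1.795 m.
Rearranging Manning's equation: n = (1/Q) A R^(2/3) S^(1/2) = (1/224) × 26.31 × 1.795^(2/3) × √0.0048 = 0.012.

n = 0.012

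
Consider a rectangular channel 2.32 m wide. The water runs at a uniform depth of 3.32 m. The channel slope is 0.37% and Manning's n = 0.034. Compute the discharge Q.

Q = 12.5 m³/s

Flow area A = b·y = 2.32 × 3.32 = 7.702 m². Wetted perimeter P = b + 2y = 2.32 + 2×3.32 = 8.96 m.
Hydraulic radius R = A/P = 7.702/8.96 = 0.8596 m.
Manning's equation: Q = (1/n) A R^(2/3) S^(1/2) = (1/0.034) × 7.702 × 0.8596^(2/3) × 0.0037^(1/2) = 12.5 m³/s.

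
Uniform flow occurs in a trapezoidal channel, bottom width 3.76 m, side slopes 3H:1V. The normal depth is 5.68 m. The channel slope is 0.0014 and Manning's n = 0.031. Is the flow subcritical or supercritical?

subcritical

With bottom width b = 3.76 m and side slope z = 3: A = (b + zy)y = (3.76 + 3×5.68)×5.68 = 118.1 m²; P = b + 2y√(1+z²) = 3.76 + 2×5.68×3.162 = 39.68 m.
Hydraulic radius R = A/P = 118.1/39.68 = 2.977 m.
V = (1/n) R^(2/3) √S = (1/0.031) × 2.977^(2/3) × √0.0014 = 2.498 m/s. Hydraulic depth D_h = A/T = 118.1/37.84 = 3.122 m.
Froude number Fr = V/√(g·D_h) = 2.498/√(9.81×3.122) = 0.451, which is less than 1, so the flow is subcritical.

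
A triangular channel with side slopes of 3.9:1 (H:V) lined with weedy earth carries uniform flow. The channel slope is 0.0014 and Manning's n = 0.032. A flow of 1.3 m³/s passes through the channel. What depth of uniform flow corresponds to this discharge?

y_n = 0.749 m

Manning's equation rearranged: A R^(2/3) = nQ / (1·√S) = 0.032 × 1.3 / (√0.0014) = 1.112.
At y = 0.662 m: A R^(2/3) = 0.8007 — short.
At y = 0.875 m: A R^(2/3) = 1.685 — over.
At y = 0.749 m: A R^(2/3) = 1.113 — ≈ 1.112.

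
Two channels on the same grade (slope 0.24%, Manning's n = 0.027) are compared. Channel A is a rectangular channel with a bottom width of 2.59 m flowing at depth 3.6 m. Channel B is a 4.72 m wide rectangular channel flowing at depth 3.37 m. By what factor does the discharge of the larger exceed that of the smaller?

2.19

Channel A: Flow area A = b·y = 2.59 × 3.6 = 9.324 m². Wetted perimeter P = b + 2y = 2.59 + 2×3.6 = 9.79 m. Hydraulic radius R = A/P = 9.324/9.79 = 0.9524 m. Q_A = (1/0.027)·9.324·0.9524^(2/3)·√0.0024 = 16.38 m³/s.
Channel B: Flow area A = b·y = 4.72 × 3.37 = 15.91 m². Wetted perimeter P = b + 2y = 4.72 + 2×3.37 = 11.46 m. Hydraulic radius R = A/P = 15.91/11.46 = 1.388 m. Q_B = (1/0.027)·15.91·1.388^(2/3)·√0.0024 = 35.91 m³/s.
The larger discharge is 35.91 m³/s and the smaller is 16.38 m³/s; the ratio is 2.19.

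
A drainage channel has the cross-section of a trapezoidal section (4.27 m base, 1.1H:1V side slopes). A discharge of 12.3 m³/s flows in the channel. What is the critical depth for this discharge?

At critical depth, Q² T / (g A³) = 1, i.e. A³/T = Q²/g = 12.3²/9.81 = 15.42.
At y = 1.07 m: A³/T = 29.89 — over.
At y = 0.71 m: A³/T = 7.908 — short.
At y = 0.874 m: A³/T = 15.43 — ≈ 15.42.

y_c = 0.874 m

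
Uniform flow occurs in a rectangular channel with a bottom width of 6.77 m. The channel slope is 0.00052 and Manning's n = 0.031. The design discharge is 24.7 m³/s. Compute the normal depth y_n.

y_n = 3.47 m

Manning's equation rearranged: A R^(2/3) = nQ / (1·√S) = 0.031 × 24.7 / (√0.00052) = 33.58.
Trying y = 2.48 m: A R^(2/3) = 21.32 — low.
Trying y = 3.85 m: A R^(2/3) = 38.59 — high.
Trying y = 3.47 m: A R^(2/3) = 33.64 — ≈ 33.58.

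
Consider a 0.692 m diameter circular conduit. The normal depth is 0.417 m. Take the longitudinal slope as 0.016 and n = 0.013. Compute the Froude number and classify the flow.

supercritical

For a circular section of diameter D = 0.692 m at depth y = 0.417 m, the central angle is θ = 2 arccos(1 − 2y/D) = 3.555 rad. Then A = (D²/8)(θ − sin θ) = 0.2368 m² and P = Dθ/2 = 1.23 m.
Hydraulic radius R = A/P = 0.2368/1.23 = 0.1925 m.
V = (1/n) R^(2/3) √S = (1/0.013) × 0.1925^(2/3) × √0.016 = 3.244 m/s. Hydraulic depth D_h = A/T = 0.2368/0.6773 = 0.3497 m.
Froude number Fr = V/√(g·D_h) = 3.244/√(9.81×0.3497) = 1.75, which is greater than 1, so the flow is supercritical.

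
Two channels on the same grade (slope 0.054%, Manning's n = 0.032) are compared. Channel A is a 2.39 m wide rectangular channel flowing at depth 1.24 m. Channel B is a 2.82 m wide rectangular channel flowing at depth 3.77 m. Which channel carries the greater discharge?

channel B

Channel A: Flow area A = b·y = 2.39 × 1.24 = 2.964 m². Wetted perimeter P = b + 2y = 2.39 + 2×1.24 = 4.87 m. Hydraulic radius R = A/P = 2.964/4.87 = 0.6085 m. Q_A = (1/0.032)·2.964·0.6085^(2/3)·√0.00054 = 1.545 m³/s.
Channel B: Flow area A = b·y = 2.82 × 3.77 = 10.63 m². Wetted perimeter P = b + 2y = 2.82 + 2×3.77 = 10.36 m. Hydraulic radius R = A/P = 10.63/10.36 = 1.026 m. Q_B = (1/0.032)·10.63·1.026^(2/3)·√0.00054 = 7.855 m³/s.
Q_A = 1.545 m³/s vs Q_B = 7.855 m³/s, so channel B carries more.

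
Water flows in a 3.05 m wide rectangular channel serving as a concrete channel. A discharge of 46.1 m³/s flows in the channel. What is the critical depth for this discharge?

For a rectangular channel, critical depth y_c = (q²/g)^(1/3) where q = Q/b = 46.1/3.05 = 15.11 m²/s.
So y_c = (15.11²/9.81)^(1/3) = 2.86 m.

y_c = 2.86 m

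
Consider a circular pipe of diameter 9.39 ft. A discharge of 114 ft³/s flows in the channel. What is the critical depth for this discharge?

y_c = 2.52 ft

At critical depth, Q² T / (g A³) = 1, i.e. A³/T = Q²/g = 114²/32.2 = 403.6.
At y = 3.03 ft: A³/T = 822 — high.
At y = 2.03 ft: A³/T = 173 — low.
At y = 2.52 ft: A³/T = 402.2 — ≈ 403.6.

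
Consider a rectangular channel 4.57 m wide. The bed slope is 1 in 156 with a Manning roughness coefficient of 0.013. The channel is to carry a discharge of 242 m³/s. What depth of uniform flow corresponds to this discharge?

y_n = 6.12 m

Manning's equation rearranged: A R^(2/3) = nQ / (1·√S) = 0.013 × 242 / (√0.00641) = 39.29.
Trying y = 7.8 m: A R^(2/3) = 52.11 — too large.
Trying y = 4.4 m: A R^(2/3) = 26.4 — too small.
Trying y = 6.12 m: A R^(2/3) = 39.27 — ≈ 39.29.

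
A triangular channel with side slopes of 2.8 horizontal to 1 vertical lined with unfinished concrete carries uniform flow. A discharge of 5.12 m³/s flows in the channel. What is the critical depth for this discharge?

At critical depth, Q² T / (g A³) = 1, i.e. A³/T = Q²/g = 5.12²/9.81 = 2.672.
Try y = 1.06 m: A³/T = 5.246 — too large.
Try y = 0.794 m: A³/T = 1.237 — too small.
Try y = 0.926 m: A³/T = 2.669 — ≈ 2.672.

y_c = 0.926 m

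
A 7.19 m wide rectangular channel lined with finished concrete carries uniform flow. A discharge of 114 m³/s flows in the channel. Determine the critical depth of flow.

For a rectangular channel, critical depth y_c = (q²/g)^(1/3) where q = Q/b = 114/7.19 = 15.86 m²/s.
So y_c = (15.86²/9.81)^(1/3) = 2.95 m.

y_c = 2.95 m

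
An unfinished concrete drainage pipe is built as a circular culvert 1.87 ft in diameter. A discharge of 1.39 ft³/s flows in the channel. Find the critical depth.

At critical depth, Q² T / (g A³) = 1, i.e. A³/T = Q²/g = 1.39²/32.2 = 0.06.
Trying y = 0.501 ft: A³/T = 0.1251 — too large.
Trying y = 0.356 ft: A³/T = 0.03294 — too small.
Trying y = 0.415 ft: A³/T = 0.06005 — ≈ 0.06.

y_c = 0.415 ft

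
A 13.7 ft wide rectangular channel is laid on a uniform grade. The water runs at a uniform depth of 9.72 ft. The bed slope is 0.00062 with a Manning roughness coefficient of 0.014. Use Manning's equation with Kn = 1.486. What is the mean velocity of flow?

Flow area A = b·y = 13.7 × 9.72 = 133.2 ft². Wetted perimeter P = b + 2y = 13.7 + 2×9.72 = 33.14 ft.
Hydraulic radius R = A/P = 133.2/33.14 = 4.018 ft.
From Manning's equation, V = (1.486/n) R^(2/3) S^(1/2) = (1.486/0.014) × 4.018^(2/3) × 0.00062^(1/2) = 6.68 ft/s.

V = 6.68 ft/s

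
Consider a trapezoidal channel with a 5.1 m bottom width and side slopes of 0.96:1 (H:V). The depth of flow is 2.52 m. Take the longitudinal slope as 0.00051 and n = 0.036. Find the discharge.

Q = 16 m³/s

With bottom width b = 5.1 m and side slope z = 0.96: A = (b + zy)y = (5.1 + 0.96×2.52)×2.52 = 18.95 m²; P = b + 2y√(1+z²) = 5.1 + 2×2.52×1.386 = 12.09 m.
Hydraulic radius R = A/P = 18.95/12.09 = 1.568 m.
Manning's equation: Q = (1/n) A R^(2/3) S^(1/2) = (1/0.036) × 18.95 × 1.568^(2/3) × 0.00051^(1/2) = 16 m³/s.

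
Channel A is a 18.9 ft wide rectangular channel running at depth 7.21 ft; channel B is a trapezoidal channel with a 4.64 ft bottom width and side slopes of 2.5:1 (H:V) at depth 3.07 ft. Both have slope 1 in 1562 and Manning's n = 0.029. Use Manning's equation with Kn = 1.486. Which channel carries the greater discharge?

Channel A: Flow area A = b·y = 18.9 × 7.21 = 136.3 ft². Wetted perimeter P = b + 2y = 18.9 + 2×7.21 = 33.32 ft. Hydraulic radius R = A/P = 136.3/33.32 = 4.09 ft. Q_A = (1.486/0.029)·136.3·4.09^(2/3)·√0.0006402 = 451.8 ft³/s.
Channel B: With bottom width b = 4.64 ft and side slope z = 2.5: A = (b + zy)y = (4.64 + 2.5×3.07)×3.07 = 37.81 ft²; P = b + 2y√(1+z²) = 4.64 + 2×3.07×2.693 = 21.17 ft. Hydraulic radius R = A/P = 37.81/21.17 = 1.786 ft. Q_B = (1.486/0.029)·37.81·1.786^(2/3)·√0.0006402 = 72.15 ft³/s.
Q_A = 451.8 ft³/s vs Q_B = 72.15 ft³/s, so channel A carries more.

channel A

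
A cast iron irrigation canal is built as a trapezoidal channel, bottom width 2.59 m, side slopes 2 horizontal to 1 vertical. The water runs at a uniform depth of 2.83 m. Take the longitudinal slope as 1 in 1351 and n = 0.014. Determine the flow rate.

Q = 60.3 m³/s

With bottom width b = 2.59 m and side slope z = 2: A = (b + zy)y = (2.59 + 2×2.83)×2.83 = 23.35 m²; P = b + 2y√(1+z²) = 2.59 + 2×2.83×2.236 = 15.25 m.
Hydraulic radius R = A/P = 23.35/15.25 = 1.531 m.
Manning's equation: Q = (1/n) A R^(2/3) S^(1/2) = (1/0.014) × 23.35 × 1.531^(2/3) × 0.0007402^(1/2) = 60.3 m³/s.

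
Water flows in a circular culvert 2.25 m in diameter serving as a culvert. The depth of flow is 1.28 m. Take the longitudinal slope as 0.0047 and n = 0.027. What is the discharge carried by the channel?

For a circular section of diameter D = 2.25 m at depth y = 1.28 m, the central angle is θ = 2 arccos(1 − 2y/D) = 3.418 rad. Then A = (D²/8)(θ − sin θ) = 2.336 m² and P = Dθ/2 = 3.845 m.
Hydraulic radius R = A/P = 2.336/3.845 = 0.6074 m.
Manning's equation: Q = (1/n) A R^(2/3) S^(1/2) = (1/0.027) × 2.336 × 0.6074^(2/3) × 0.0047^(1/2) = 4.25 m³/s.

Q = 4.25 m³/s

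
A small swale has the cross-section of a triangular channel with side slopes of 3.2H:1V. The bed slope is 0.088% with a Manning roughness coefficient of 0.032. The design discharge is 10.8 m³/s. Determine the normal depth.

Manning's equation rearranged: A R^(2/3) = nQ / (1·√S) = 0.032 × 10.8 / (√0.00088) = 11.65.
At y = 1.47 m: A R^(2/3) = 5.46 — low.
At y = 1.95 m: A R^(2/3) = 11.6 — ≈ 11.65.

y_n = 1.95 m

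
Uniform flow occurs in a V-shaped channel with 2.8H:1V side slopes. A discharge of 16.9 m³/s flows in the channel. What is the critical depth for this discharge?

At critical depth, Q² T / (g A³) = 1, i.e. A³/T = Q²/g = 16.9²/9.81 = 29.11.
At y = 1.79 m: A³/T = 72.04 — over.
At y = 1.27 m: A³/T = 12.95 — short.
At y = 1.49 m: A³/T = 28.79 — matches.

y_c = 1.49 m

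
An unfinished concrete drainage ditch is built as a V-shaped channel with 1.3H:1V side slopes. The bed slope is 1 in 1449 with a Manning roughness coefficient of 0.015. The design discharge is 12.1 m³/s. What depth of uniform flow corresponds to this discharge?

Manning's equation rearranged: A R^(2/3) = nQ / (1·√S) = 0.015 × 12.1 / (√0.0006901) = 6.909.
At y = 1.82 m: A R^(2/3) = 3.463 — too small.
At y = 2.67 m: A R^(2/3) = 9.623 — too large.
At y = 2.36 m: A R^(2/3) = 6.925 — matches.

y_n = 2.36 m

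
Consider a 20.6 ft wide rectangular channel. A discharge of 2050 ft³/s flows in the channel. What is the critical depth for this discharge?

For a rectangular channel, critical depth y_c = (q²/g)^(1/3) where q = Q/b = 2050/20.6 = 99.51 ft²/s.
So y_c = (99.51²/32.2)^(1/3) = 6.75 ft.

y_c = 6.75 ft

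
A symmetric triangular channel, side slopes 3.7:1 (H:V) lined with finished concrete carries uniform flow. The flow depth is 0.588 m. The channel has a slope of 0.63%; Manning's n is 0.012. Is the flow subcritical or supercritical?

supercritical

For a triangular section with side slope z = 3.7: A = zy² = 3.7×0.588² = 1.279 m²; P = 2y√(1+z²) = 2×0.588×3.833 = 4.507 m.
Hydraulic radius R = A/P = 1.279/4.507 = 0.2838 m.
V = (1/n) R^(2/3) √S = (1/0.012) × 0.2838^(2/3) × √0.0063 = 2.857 m/s. Hydraulic depth D_h = A/T = 1.279/4.351 = 0.294 m.
Froude number Fr = V/√(g·D_h) = 2.857/√(9.81×0.294) = 1.68, which is greater than 1, so the flow is supercritical.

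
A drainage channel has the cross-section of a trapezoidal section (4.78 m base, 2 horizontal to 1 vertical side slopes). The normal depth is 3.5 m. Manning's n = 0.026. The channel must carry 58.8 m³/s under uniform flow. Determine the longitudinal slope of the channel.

S = 0.000539

With bottom width b = 4.78 m and side slope z = 2: A = (b + zy)y = (4.78 + 2×3.5)×3.5 = 41.23 m²; P = b + 2y√(1+z²) = 4.78 + 2×3.5×2.236 = 20.43 m.
Hydraulic radius R = A/P = 41.23/20.43 = 2.018 m.
From Manning's equation, S = [nQ / (1 A R^(2/3))]² = [0.026 × 58.8 / (1 × 41.23 × 2.018^(2/3))]² = 0.000539.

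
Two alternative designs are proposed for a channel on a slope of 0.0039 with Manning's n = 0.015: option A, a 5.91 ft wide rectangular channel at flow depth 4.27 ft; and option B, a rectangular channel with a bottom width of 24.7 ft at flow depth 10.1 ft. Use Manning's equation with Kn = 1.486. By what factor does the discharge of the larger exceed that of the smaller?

21.4

Channel A: Flow area A = b·y = 5.91 × 4.27 = 25.24 ft². Wetted perimeter P = b + 2y = 5.91 + 2×4.27 = 14.45 ft. Hydraulic radius R = A/P = 25.24/14.45 = 1.746 ft. Q_A = (1.486/0.015)·25.24·1.746^(2/3)·√0.0039 = 226.4 ft³/s.
Channel B: Flow area A = b·y = 24.7 × 10.1 = 249.5 ft². Wetted perimeter P = b + 2y = 24.7 + 2×10.1 = 44.9 ft. Hydraulic radius R = A/P = 249.5/44.9 = 5.556 ft. Q_B = (1.486/0.015)·249.5·5.556^(2/3)·√0.0039 = 4842 ft³/s.
The larger discharge is 4842 ft³/s and the smaller is 226.4 ft³/s; the ratio is 21.4.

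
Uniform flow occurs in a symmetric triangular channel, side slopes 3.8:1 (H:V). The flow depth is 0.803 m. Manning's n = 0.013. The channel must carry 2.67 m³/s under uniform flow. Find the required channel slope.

For a triangular section with side slope z = 3.8: A = zy² = 3.8×0.803² = 2.45 m²; P = 2y√(1+z²) = 2×0.803×3.929 = 6.311 m.
Hydraulic radius R = A/P = 2.45/6.311 = 0.3883 m.
From Manning's equation, S = [nQ / (1 A R^(2/3))]² = [0.013 × 2.67 / (1 × 2.45 × 0.3883^(2/3))]² = 0.000708.

S = 0.000708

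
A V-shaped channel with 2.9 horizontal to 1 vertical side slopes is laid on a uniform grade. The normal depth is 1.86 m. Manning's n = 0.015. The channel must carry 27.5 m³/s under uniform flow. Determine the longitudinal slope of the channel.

For a triangular section with side slope z = 2.9: A = zy² = 2.9×1.86² = 10.03 m²; P = 2y√(1+z²) = 2×1.86×3.068 = 11.41 m.
Hydraulic radius R = A/P = 10.03/11.41 = 0.8792 m.
From Manning's equation, S = [nQ / (1 A R^(2/3))]² = [0.015 × 27.5 / (1 × 10.03 × 0.8792^(2/3))]² = 0.00201.

S = 0.00201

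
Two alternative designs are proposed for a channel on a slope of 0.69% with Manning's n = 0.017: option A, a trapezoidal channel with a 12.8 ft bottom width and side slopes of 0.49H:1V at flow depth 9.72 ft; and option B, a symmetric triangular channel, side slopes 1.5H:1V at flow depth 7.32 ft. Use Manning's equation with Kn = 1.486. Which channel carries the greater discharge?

channel A

Channel A: With bottom width b = 12.8 ft and side slope z = 0.49: A = (b + zy)y = (12.8 + 0.49×9.72)×9.72 = 170.7 ft²; P = b + 2y√(1+z²) = 12.8 + 2×9.72×1.114 = 34.45 ft. Hydraulic radius R = A/P = 170.7/34.45 = 4.956 ft. Q_A = (1.486/0.017)·170.7·4.956^(2/3)·√0.0069 = 3603 ft³/s.
Channel B: For a triangular section with side slope z = 1.5: A = zy² = 1.5×7.32² = 80.37 ft²; P = 2y√(1+z²) = 2×7.32×1.803 = 26.39 ft. Hydraulic radius R = A/P = 80.37/26.39 = 3.045 ft. Q_B = (1.486/0.017)·80.37·3.045^(2/3)·√0.0069 = 1226 ft³/s.
Q_A = 3603 ft³/s vs Q_B = 1226 ft³/s, so channel A carries more.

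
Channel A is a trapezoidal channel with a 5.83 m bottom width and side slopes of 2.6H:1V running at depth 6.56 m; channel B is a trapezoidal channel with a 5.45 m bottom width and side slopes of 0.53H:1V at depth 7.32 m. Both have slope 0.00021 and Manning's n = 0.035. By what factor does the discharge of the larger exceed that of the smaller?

Channel A: With bottom width b = 5.83 m and side slope z = 2.6: A = (b + zy)y = (5.83 + 2.6×6.56)×6.56 = 150.1 m²; P = b + 2y√(1+z²) = 5.83 + 2×6.56×2.786 = 42.38 m. Hydraulic radius R = A/P = 150.1/42.38 = 3.543 m. Q_A = (1/0.035)·150.1·3.543^(2/3)·√0.00021 = 144.5 m³/s.
Channel B: With bottom width b = 5.45 m and side slope z = 0.53: A = (b + zy)y = (5.45 + 0.53×7.32)×7.32 = 68.29 m²; P = b + 2y√(1+z²) = 5.45 + 2×7.32×1.132 = 22.02 m. Hydraulic radius R = A/P = 68.29/22.02 = 3.102 m. Q_B = (1/0.035)·68.29·3.102^(2/3)·√0.00021 = 60.14 m³/s.
The larger discharge is 144.5 m³/s and the smaller is 60.14 m³/s; the ratio is 2.4.

2.4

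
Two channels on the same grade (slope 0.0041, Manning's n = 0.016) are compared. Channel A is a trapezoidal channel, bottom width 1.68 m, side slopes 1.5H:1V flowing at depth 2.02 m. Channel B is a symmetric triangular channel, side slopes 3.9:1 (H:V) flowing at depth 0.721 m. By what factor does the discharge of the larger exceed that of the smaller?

9.85

Channel A: With bottom width b = 1.68 m and side slope z = 1.5: A = (b + zy)y = (1.68 + 1.5×2.02)×2.02 = 9.514 m²; P = b + 2y√(1+z²) = 1.68 + 2×2.02×1.803 = 8.963 m. Hydraulic radius R = A/P = 9.514/8.963 = 1.061 m. Q_A = (1/0.016)·9.514·1.061^(2/3)·√0.0041 = 39.62 m³/s.
Channel B: For a triangular section with side slope z = 3.9: A = zy² = 3.9×0.721² = 2.027 m²; P = 2y√(1+z²) = 2×0.721×4.026 = 5.806 m. Hydraulic radius R = A/P = 2.027/5.806 = 0.3492 m. Q_B = (1/0.016)·2.027·0.3492^(2/3)·√0.0041 = 4.023 m³/s.
The larger discharge is 39.62 m³/s and the smaller is 4.023 m³/s; the ratio is 9.85.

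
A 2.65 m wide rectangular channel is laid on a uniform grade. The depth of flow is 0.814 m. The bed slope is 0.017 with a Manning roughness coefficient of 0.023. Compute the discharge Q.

Q = 7.75 m³/s

Flow area A = b·y = 2.65 × 0.814 = 2.157 m². Wetted perimeter P = b + 2y = 2.65 + 2×0.814 = 4.278 m.
Hydraulic radius R = A/P = 2.157/4.278 = 0.5042 m.
Manning's equation: Q = (1/n) A R^(2/3) S^(1/2) = (1/0.023) × 2.157 × 0.5042^(2/3) × 0.017^(1/2) = 7.75 m³/s.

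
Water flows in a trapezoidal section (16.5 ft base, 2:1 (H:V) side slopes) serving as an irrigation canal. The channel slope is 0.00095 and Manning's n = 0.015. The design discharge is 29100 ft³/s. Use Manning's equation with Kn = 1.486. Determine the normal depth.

y_n = 25.4 ft

Manning's equation rearranged: A R^(2/3) = nQ / (1.486·√S) = 0.015 × 29100 / (1.486 × √0.00095) = 9530.
At y = 30.6 ft: A R^(2/3) = 14780 — too large.
At y = 19.5 ft: A R^(2/3) = 5168 — too small.
At y = 25.4 ft: A R^(2/3) = 9519 — close enough.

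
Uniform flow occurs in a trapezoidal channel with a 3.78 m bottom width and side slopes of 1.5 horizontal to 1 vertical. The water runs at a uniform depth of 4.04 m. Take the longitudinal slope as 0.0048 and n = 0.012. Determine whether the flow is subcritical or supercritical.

With bottom width b = 3.78 m and side slope z = 1.5: A = (b + zy)y = (3.78 + 1.5×4.04)×4.04 = 39.75 m²; P = b + 2y√(1+z²) = 3.78 + 2×4.04×1.803 = 18.35 m.
Hydraulic radius R = A/P = 39.75/18.35 = 2.167 m.
V = (1/n) R^(2/3) √S = (1/0.012) × 2.167^(2/3) × √0.0048 = 9.668 m/s. Hydraulic depth D_h = A/T = 39.75/15.9 = 2.5 m.
Froude number Fr = V/√(g·D_h) = 9.668/√(9.81×2.5) = 1.95, which is greater than 1, so the flow is supercritical.

supercritical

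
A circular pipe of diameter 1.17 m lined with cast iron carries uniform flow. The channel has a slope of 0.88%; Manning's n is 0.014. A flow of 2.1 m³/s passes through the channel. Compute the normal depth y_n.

y_n = 0.695 m

Manning's equation rearranged: A R^(2/3) = nQ / (1·√S) = 0.014 × 2.1 / (√0.0088) = 0.3134.
Trying y = 0.516 m: A R^(2/3) = 0.1904 — low.
Trying y = 0.695 m: A R^(2/3) = 0.3134 — ≈ 0.3134.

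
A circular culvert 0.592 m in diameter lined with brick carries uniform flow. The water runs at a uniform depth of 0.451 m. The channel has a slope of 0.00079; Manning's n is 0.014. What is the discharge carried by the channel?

For a circular section of diameter D = 0.592 m at depth y = 0.451 m, the central angle is θ = 2 arccos(1 − 2y/D) = 4.244 rad. Then A = (D²/8)(θ − sin θ) = 0.225 m² and P = Dθ/2 = 1.256 m.
Hydraulic radius R = A/P = 0.225/1.256 = 0.1791 m.
Manning's equation: Q = (1/n) A R^(2/3) S^(1/2) = (1/0.014) × 0.225 × 0.1791^(2/3) × 0.00079^(1/2) = 0.144 m³/s.

Q = 0.144 m³/s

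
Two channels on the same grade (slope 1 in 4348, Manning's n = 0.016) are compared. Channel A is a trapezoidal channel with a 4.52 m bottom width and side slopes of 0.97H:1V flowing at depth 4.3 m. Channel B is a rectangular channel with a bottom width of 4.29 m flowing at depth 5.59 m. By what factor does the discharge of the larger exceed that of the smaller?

2.01

Channel A: With bottom width b = 4.52 m and side slope z = 0.97: A = (b + zy)y = (4.52 + 0.97×4.3)×4.3 = 37.37 m²; P = b + 2y√(1+z²) = 4.52 + 2×4.3×1.393 = 16.5 m. Hydraulic radius R = A/P = 37.37/16.5 = 2.265 m. Q_A = (1/0.016)·37.37·2.265^(2/3)·√0.00023 = 61.09 m³/s.
Channel B: Flow area A = b·y = 4.29 × 5.59 = 23.98 m². Wetted perimeter P = b + 2y = 4.29 + 2×5.59 = 15.47 m. Hydraulic radius R = A/P = 23.98/15.47 = 1.55 m. Q_B = (1/0.016)·23.98·1.55^(2/3)·√0.00023 = 30.45 m³/s.
The larger discharge is 61.09 m³/s and the smaller is 30.45 m³/s; the ratio is 2.01.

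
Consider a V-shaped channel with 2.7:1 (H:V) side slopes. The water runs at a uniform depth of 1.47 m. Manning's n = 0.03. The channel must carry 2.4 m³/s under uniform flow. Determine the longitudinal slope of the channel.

For a triangular section with side slope z = 2.7: A = zy² = 2.7×1.47² = 5.834 m²; P = 2y√(1+z²) = 2×1.47×2.879 = 8.465 m.
Hydraulic radius R = A/P = 5.834/8.465 = 0.6892 m.
From Manning's equation, S = [nQ / (1 A R^(2/3))]² = [0.03 × 2.4 / (1 × 5.834 × 0.6892^(2/3))]² = 0.00025.

S = 0.00025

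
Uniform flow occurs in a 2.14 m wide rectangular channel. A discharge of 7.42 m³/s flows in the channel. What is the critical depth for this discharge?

y_c = 1.07 m

For a rectangular channel, critical depth y_c = (q²/g)^(1/3) where q = Q/b = 7.42/2.14 = 3.467 m²/s.
So y_c = (3.467²/9.81)^(1/3) = 1.07 m.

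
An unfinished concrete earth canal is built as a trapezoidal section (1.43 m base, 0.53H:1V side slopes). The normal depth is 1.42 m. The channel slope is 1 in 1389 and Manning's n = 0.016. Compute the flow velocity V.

With bottom width b = 1.43 m and side slope z = 0.53: A = (b + zy)y = (1.43 + 0.53×1.42)×1.42 = 3.099 m²; P = b + 2y√(1+z²) = 1.43 + 2×1.42×1.132 = 4.644 m.
Hydraulic radius R = A/P = 3.099/4.644 = 0.6673 m.
From Manning's equation, V = (1/n) R^(2/3) S^(1/2) = (1/0.016) × 0.6673^(2/3) × 0.0007199^(1/2) = 1.28 m/s.

V = 1.28 m/s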